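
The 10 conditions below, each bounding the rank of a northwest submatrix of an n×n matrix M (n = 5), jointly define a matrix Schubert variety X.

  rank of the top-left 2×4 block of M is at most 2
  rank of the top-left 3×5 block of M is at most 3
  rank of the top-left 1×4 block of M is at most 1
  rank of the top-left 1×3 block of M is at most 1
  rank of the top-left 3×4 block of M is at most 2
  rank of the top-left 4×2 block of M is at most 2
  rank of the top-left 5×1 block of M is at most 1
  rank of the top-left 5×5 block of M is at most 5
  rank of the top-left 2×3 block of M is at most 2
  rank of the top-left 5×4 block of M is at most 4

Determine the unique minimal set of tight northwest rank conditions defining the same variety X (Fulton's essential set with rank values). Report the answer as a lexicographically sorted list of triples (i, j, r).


Propagating the 10 rank bounds to every northwest block:

  i=1: 1 1 1 1 1
  i=2: 1 2 2 2 2
  i=3: 1 2 2 2 3
  i=4: 1 2 3 3 4
  i=5: 1 2 3 4 5

hence w(1..5) = (1, 2, 5, 3, 4).

ℓ(w)=2; the 1 essential cell (i,j,r):

[(3, 4, 2)]


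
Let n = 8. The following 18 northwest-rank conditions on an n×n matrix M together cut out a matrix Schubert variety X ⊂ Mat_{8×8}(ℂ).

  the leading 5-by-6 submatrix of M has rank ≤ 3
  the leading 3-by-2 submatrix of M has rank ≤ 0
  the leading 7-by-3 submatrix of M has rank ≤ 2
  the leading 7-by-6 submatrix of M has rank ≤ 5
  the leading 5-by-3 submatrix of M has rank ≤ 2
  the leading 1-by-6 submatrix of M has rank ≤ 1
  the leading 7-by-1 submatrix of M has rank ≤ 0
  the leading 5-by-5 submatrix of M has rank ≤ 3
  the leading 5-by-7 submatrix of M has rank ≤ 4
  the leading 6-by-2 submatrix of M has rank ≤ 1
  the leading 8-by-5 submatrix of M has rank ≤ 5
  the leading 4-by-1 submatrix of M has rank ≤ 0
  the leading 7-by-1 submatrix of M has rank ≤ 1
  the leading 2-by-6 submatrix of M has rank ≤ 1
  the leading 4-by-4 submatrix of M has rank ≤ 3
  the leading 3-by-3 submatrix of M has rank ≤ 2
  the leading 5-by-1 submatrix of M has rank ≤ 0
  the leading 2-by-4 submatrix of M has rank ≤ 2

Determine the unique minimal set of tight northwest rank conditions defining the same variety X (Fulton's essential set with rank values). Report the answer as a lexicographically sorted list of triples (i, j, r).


Reconstructing r_w from the 18 given conditions:

  i=1: 0 | 0 | 1 | 1 | 1 | 1 | 1 | 1
  i=2: 0 | 0 | 1 | 1 | 1 | 1 | 2 | 2
  i=3: 0 | 0 | 1 | 2 | 2 | 2 | 3 | 3
  i=4: 0 | 1 | 2 | 3 | 3 | 3 | 4 | 4
  i=5: 0 | 1 | 2 | 3 | 3 | 3 | 4 | 5
  i=6: 0 | 1 | 2 | 3 | 4 | 4 | 5 | 6
  i=7: 0 | 1 | 2 | 3 | 4 | 5 | 6 | 7
  i=8: 1 | 2 | 3 | 4 | 5 | 6 | 7 | 8

so w = (3, 7, 4, 2, 8, 5, 6, 1).

4 SE-corners of the 15-cell Rothe diagram give Ess(w):

[(2, 6, 1), (3, 2, 0), (5, 6, 3), (7, 1, 0)]


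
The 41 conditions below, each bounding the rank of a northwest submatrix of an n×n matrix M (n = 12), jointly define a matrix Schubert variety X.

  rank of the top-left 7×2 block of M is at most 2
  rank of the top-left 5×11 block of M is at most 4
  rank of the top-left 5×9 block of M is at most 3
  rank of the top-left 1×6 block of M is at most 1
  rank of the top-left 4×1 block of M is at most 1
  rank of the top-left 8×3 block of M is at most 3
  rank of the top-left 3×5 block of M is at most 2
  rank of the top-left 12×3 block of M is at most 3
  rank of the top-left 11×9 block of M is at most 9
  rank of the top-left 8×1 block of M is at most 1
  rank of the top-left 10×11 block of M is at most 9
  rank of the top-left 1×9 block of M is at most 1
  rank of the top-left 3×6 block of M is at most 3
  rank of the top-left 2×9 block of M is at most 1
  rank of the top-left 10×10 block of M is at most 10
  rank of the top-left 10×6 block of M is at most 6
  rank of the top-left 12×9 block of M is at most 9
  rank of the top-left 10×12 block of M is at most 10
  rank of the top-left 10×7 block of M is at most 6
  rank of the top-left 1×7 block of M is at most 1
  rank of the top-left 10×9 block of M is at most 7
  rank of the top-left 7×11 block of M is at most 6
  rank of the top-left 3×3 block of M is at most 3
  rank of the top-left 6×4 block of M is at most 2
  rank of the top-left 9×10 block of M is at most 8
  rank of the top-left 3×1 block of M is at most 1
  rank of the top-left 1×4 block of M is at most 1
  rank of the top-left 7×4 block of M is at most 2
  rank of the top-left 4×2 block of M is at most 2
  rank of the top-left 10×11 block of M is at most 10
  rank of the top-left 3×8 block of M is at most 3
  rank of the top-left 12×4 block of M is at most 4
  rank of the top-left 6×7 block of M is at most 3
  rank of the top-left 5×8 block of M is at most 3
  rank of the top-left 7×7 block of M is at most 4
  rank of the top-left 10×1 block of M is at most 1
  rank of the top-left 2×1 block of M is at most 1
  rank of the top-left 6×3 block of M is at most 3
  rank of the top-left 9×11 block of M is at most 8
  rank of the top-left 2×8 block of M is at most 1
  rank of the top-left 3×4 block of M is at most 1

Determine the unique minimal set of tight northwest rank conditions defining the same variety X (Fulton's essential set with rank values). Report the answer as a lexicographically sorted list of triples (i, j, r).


Reconstructing r_w from the 41 given conditions:

  row 1: 1, 1, 1, 1, 1, 1, 1, 1, 1, 1, 1, 1
  row 2: 1, 1, 1, 1, 1, 1, 1, 1, 1, 2, 2, 2
  row 3: 1, 1, 1, 1, 2, 2, 2, 2, 2, 3, 3, 3
  row 4: 1, 2, 2, 2, 3, 3, 3, 3, 3, 4, 4, 4
  row 5: 1, 2, 2, 2, 3, 3, 3, 3, 3, 4, 4, 5
  row 6: 1, 2, 2, 2, 3, 3, 3, 4, 4, 5, 5, 6
  row 7: 1, 2, 2, 2, 3, 4, 4, 5, 5, 6, 6, 7
  row 8: 1, 2, 3, 3, 4, 5, 5, 6, 6, 7, 7, 8
  row 9: 1, 2, 3, 4, 5, 6, 6, 7, 7, 8, 8, 9
  row 10: 1, 2, 3, 4, 5, 6, 6, 7, 7, 8, 9, 10
  row 11: 1, 2, 3, 4, 5, 6, 7, 8, 8, 9, 10, 11
  row 12: 1, 2, 3, 4, 5, 6, 7, 8, 9, 10, 11, 12

hence w(1..12) = (1, 10, 5, 2, 12, 8, 6, 3, 4, 11, 7, 9).

Fulton essential set (8 of the 26 Rothe cells):

[(2, 9, 1), (3, 4, 1), (5, 9, 3), (5, 11, 4), (6, 7, 3), (7, 4, 2), (10, 7, 6), (10, 9, 7)]


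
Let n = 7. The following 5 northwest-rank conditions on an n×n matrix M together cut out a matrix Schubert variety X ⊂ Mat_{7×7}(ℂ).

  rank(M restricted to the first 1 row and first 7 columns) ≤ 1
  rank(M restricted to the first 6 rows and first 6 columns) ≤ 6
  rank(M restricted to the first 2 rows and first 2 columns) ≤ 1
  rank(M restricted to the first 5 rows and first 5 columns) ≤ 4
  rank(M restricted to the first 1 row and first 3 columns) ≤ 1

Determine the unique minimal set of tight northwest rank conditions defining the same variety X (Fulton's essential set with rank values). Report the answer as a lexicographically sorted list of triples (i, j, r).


Computing R[i][j] = min implied NW-rank bound (n=7, 5 conditions):

  i=1: 1 1 1 1 1 1 1
  i=2: 1 1 2 2 2 2 2
  i=3: 1 2 3 3 3 3 3
  i=4: 1 2 3 4 4 4 4
  i=5: 1 2 3 4 4 5 5
  i=6: 1 2 3 4 5 6 6
  i=7: 1 2 3 4 5 6 7

the unique w with this rank table is (1, 3, 2, 4, 6, 5, 7).

Fulton essential set (2 of the 2 Rothe cells):

[(2, 2, 1), (5, 5, 4)]


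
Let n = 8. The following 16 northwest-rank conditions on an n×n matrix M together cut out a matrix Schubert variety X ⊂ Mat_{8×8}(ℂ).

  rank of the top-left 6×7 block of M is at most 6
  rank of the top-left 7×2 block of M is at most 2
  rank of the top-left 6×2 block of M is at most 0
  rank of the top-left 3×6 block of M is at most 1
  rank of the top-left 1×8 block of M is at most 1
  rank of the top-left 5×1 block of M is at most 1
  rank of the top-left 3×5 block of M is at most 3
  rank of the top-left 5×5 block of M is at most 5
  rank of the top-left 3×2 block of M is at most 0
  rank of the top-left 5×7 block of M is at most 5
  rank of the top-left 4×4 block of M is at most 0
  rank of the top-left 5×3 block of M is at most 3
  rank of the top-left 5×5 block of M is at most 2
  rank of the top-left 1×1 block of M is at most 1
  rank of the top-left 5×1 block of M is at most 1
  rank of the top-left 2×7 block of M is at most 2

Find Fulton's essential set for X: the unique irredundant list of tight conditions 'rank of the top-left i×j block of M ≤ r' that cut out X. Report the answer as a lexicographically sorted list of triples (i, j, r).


Propagating the 16 rank bounds to every northwest block:

  i=1: 0  0  0  0  1  1  1  1
  i=2: 0  0  0  0  1  1  2  2
  i=3: 0  0  0  0  1  1  2  3
  i=4: 0  0  0  0  1  2  3  4
  i=5: 0  0  1  1  2  3  4  5
  i=6: 0  0  1  2  3  4  5  6
  i=7: 1  1  2  3  4  5  6  7
  i=8: 1  2  3  4  5  6  7  8

giving w = (5, 7, 8, 6, 3, 4, 1, 2) via Δ²R.

|D(w)|=22, |Ess(w)|=3:

[(3, 6, 1), (4, 4, 0), (6, 2, 0)]


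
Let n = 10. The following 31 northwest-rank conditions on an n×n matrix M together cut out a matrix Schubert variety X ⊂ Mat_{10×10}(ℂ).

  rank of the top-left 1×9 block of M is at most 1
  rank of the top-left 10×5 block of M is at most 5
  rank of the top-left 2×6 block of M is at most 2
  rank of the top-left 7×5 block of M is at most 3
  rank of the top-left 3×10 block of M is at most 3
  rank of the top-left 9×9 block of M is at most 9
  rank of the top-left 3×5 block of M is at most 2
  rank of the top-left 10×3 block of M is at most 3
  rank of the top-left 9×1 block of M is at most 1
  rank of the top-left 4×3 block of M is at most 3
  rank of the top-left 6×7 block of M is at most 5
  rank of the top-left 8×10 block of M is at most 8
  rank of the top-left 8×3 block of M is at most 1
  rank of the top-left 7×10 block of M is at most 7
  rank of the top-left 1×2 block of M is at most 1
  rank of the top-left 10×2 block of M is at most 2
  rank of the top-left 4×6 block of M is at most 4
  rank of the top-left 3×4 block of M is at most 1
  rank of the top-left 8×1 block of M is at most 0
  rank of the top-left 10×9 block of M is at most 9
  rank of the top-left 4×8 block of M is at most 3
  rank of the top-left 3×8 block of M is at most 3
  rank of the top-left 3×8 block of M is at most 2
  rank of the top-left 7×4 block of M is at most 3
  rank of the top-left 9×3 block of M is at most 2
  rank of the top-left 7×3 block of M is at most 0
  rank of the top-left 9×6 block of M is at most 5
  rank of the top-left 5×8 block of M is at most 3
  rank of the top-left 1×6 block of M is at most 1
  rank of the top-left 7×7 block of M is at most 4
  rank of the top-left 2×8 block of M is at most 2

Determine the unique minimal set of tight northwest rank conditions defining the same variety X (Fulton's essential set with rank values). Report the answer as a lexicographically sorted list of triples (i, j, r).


Propagating the 31 rank bounds to every northwest block:

  row 1: 0  0  0  1  1  1  1  1  1  1
  row 2: 0  0  0  1  2  2  2  2  2  2
  row 3: 0  0  0  1  2  2  2  2  3  3
  row 4: 0  0  0  1  2  3  3  3  4  4
  row 5: 0  0  0  1  2  3  3  3  4  5
  row 6: 0  0  0  1  2  3  4  4  5  6
  row 7: 0  0  0  1  2  3  4  5  6  7
  row 8: 0  1  1  2  3  4  5  6  7  8
  row 9: 1  2  2  3  4  5  6  7  8  9
  row 10: 1  2  3  4  5  6  7  8  9  10

hence w(1..10) = (4, 5, 9, 6, 10, 7, 8, 2, 1, 3).

Fulton essential set (4 of the 27 Rothe cells):

[(3, 8, 2), (5, 8, 3), (7, 3, 0), (8, 1, 0)]


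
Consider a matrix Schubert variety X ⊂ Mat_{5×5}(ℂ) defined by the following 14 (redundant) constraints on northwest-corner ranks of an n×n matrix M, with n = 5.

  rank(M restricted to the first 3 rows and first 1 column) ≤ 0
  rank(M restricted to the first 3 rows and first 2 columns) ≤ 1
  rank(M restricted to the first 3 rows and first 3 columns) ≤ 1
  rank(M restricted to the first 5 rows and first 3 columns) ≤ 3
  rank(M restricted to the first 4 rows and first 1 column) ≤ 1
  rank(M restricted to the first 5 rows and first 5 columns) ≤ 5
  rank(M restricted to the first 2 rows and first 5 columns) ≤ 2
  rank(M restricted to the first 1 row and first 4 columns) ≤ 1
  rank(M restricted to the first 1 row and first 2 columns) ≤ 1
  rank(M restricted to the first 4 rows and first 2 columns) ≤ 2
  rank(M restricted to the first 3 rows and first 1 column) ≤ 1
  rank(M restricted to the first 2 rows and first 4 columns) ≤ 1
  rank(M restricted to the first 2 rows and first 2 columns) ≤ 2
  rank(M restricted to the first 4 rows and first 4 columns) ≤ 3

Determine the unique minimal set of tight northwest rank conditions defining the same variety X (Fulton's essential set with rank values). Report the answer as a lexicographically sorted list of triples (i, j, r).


Reconstructing r_w from the 14 given conditions:

  i=1: 0 | 1 | 1 | 1 | 1
  i=2: 0 | 1 | 1 | 1 | 2
  i=3: 0 | 1 | 1 | 2 | 3
  i=4: 1 | 2 | 2 | 3 | 4
  i=5: 1 | 2 | 3 | 4 | 5

reading off 1-entries of Δ²R: w = (2, 5, 4, 1, 3).

ℓ(w)=6; the 3 essential cells (i,j,r):

[(2, 4, 1), (3, 1, 0), (3, 3, 1)]


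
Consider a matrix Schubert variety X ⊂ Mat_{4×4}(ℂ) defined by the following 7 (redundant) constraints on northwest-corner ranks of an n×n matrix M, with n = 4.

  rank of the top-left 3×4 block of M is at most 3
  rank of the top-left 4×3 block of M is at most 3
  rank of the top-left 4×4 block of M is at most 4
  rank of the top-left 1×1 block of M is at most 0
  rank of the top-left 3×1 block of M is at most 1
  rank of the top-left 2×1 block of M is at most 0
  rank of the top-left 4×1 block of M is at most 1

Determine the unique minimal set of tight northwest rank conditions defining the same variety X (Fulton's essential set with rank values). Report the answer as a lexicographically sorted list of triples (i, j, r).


The tightest implied rank at each (i,j), from the 7 conditions:

  0  1  1  1
  0  1  2  2
  1  2  3  3
  1  2  3  4

reading off 1-entries of Δ²R: w = (2, 3, 1, 4).

ℓ(w)=2; the 1 essential cell (i,j,r):

[(2, 1, 0)]


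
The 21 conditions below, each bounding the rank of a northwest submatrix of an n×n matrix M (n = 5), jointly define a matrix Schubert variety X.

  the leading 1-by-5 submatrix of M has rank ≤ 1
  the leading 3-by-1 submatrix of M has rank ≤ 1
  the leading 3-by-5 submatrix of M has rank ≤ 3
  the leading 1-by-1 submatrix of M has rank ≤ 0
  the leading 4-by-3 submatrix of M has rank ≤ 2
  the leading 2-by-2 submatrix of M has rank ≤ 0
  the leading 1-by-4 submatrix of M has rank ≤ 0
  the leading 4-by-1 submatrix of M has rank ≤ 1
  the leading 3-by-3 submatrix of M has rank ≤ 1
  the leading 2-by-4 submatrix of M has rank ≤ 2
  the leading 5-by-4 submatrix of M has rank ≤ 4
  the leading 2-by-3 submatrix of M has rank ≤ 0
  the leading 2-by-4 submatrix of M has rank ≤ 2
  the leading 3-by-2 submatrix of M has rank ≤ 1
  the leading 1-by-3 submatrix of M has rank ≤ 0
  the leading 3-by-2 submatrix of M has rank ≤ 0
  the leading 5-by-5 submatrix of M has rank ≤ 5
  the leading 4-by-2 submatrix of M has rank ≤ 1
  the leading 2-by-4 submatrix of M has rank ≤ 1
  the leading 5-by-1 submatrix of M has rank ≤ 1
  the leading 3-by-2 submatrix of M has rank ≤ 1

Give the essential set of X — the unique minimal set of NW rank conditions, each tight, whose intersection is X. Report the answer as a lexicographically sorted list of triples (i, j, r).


Computing R[i][j] = min implied NW-rank bound (n=5, 21 conditions):

  R[1]: 0 0 0 0 1
  R[2]: 0 0 0 1 2
  R[3]: 0 0 1 2 3
  R[4]: 1 1 2 3 4
  R[5]: 1 2 3 4 5

second differences of R give the permutation w = (5, 4, 3, 1, 2).

3 SE-corners of the 9-cell Rothe diagram give Ess(w):

[(1, 4, 0), (2, 3, 0), (3, 2, 0)]


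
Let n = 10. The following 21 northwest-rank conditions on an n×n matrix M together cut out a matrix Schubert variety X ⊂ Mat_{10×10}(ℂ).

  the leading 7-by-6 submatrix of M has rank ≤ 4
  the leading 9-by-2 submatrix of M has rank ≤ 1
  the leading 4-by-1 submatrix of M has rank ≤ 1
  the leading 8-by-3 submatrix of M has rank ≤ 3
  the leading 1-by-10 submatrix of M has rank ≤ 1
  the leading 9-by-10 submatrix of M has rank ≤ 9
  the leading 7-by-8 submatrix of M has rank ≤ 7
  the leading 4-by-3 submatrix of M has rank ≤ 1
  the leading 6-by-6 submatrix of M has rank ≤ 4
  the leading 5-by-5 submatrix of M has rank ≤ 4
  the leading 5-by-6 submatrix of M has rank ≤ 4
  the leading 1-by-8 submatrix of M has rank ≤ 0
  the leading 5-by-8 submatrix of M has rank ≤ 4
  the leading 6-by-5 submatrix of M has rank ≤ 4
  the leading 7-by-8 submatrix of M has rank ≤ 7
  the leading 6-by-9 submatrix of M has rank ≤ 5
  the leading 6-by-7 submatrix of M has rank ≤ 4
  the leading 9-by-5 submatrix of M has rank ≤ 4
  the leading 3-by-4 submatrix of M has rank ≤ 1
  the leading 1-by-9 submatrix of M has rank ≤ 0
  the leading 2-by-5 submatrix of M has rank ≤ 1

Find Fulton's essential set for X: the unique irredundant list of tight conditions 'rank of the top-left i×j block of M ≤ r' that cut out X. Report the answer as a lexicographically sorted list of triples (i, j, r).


The tightest implied rank at each (i,j), from the 21 conditions:

  R[1]: 0 0 0 0 0 0 0 0 0 1
  R[2]: 1 1 1 1 1 1 1 1 1 2
  R[3]: 1 1 1 1 2 2 2 2 2 3
  R[4]: 1 1 1 2 3 3 3 3 3 4
  R[5]: 1 1 2 3 4 4 4 4 4 5
  R[6]: 1 1 2 3 4 4 4 5 5 6
  R[7]: 1 1 2 3 4 4 5 6 6 7
  R[8]: 1 1 2 3 4 5 6 7 7 8
  R[9]: 1 1 2 3 4 5 6 7 8 9
  R[10]: 1 2 3 4 5 6 7 8 9 10

reading off 1-entries of Δ²R: w = (10, 1, 5, 4, 3, 8, 7, 6, 9, 2).

Rothe diagram D(w) (22 cells), 6 SE-corners (essential conditions):

[(1, 9, 0), (3, 4, 1), (4, 3, 1), (6, 7, 4), (7, 6, 4), (9, 2, 1)]


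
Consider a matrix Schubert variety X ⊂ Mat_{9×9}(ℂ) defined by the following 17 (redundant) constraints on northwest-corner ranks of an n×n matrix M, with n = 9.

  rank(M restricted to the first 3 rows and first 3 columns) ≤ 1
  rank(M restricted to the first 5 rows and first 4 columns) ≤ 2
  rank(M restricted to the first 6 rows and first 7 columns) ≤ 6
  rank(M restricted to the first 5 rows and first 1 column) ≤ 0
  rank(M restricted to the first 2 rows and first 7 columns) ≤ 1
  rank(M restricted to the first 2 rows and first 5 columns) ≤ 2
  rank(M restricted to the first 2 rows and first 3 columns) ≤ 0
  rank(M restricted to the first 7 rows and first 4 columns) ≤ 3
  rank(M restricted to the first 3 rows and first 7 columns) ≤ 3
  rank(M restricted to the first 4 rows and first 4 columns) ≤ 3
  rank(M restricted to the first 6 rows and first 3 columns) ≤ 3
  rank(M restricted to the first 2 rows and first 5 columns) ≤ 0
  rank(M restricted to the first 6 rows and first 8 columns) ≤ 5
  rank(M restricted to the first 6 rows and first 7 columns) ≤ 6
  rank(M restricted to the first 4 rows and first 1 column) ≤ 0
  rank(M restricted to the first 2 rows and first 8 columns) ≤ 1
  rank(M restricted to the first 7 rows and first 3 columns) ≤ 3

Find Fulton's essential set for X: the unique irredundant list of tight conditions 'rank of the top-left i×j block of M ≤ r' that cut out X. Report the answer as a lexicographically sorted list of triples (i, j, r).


Computing R[i][j] = min implied NW-rank bound (n=9, 17 conditions):

  i=1: 0, 0, 0, 0, 0, 1, 1, 1, 1
  i=2: 0, 0, 0, 0, 0, 1, 1, 1, 2
  i=3: 0, 1, 1, 1, 1, 2, 2, 2, 3
  i=4: 0, 1, 2, 2, 2, 3, 3, 3, 4
  i=5: 0, 1, 2, 2, 3, 4, 4, 4, 5
  i=6: 1, 2, 3, 3, 4, 5, 5, 5, 6
  i=7: 1, 2, 3, 3, 4, 5, 6, 6, 7
  i=8: 1, 2, 3, 4, 5, 6, 7, 7, 8
  i=9: 1, 2, 3, 4, 5, 6, 7, 8, 9

giving w = (6, 9, 2, 3, 5, 1, 7, 4, 8) via Δ²R.

D(w) has 17 cells with 5 SE-corners; essential set:

[(2, 5, 0), (2, 8, 1), (5, 1, 0), (5, 4, 2), (7, 4, 3)]


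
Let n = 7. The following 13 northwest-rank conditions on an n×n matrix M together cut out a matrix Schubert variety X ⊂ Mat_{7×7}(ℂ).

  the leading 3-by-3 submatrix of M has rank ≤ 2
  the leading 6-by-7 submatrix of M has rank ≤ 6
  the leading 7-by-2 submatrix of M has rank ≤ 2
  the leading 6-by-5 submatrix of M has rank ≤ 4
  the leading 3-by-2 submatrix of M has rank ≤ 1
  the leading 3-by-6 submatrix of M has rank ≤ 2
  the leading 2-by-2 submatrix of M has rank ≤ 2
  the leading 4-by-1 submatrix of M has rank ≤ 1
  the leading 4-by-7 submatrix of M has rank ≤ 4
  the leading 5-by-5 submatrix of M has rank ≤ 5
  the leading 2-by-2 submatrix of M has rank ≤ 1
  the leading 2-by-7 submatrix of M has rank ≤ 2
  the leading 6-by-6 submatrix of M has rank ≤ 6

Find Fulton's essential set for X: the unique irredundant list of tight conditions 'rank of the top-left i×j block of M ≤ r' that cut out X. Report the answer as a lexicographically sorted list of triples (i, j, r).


Recovering R(i,j) via the rank-extension bound from the 13 conditions:

  row 1: 1, 1, 1, 1, 1, 1, 1
  row 2: 1, 1, 2, 2, 2, 2, 2
  row 3: 1, 1, 2, 2, 2, 2, 3
  row 4: 1, 2, 3, 3, 3, 3, 4
  row 5: 1, 2, 3, 4, 4, 4, 5
  row 6: 1, 2, 3, 4, 4, 5, 6
  row 7: 1, 2, 3, 4, 5, 6, 7

reading off 1-entries of Δ²R: w = (1, 3, 7, 2, 4, 6, 5).

3 SE-corners of the 6-cell Rothe diagram give Ess(w):

[(3, 2, 1), (3, 6, 2), (6, 5, 4)]


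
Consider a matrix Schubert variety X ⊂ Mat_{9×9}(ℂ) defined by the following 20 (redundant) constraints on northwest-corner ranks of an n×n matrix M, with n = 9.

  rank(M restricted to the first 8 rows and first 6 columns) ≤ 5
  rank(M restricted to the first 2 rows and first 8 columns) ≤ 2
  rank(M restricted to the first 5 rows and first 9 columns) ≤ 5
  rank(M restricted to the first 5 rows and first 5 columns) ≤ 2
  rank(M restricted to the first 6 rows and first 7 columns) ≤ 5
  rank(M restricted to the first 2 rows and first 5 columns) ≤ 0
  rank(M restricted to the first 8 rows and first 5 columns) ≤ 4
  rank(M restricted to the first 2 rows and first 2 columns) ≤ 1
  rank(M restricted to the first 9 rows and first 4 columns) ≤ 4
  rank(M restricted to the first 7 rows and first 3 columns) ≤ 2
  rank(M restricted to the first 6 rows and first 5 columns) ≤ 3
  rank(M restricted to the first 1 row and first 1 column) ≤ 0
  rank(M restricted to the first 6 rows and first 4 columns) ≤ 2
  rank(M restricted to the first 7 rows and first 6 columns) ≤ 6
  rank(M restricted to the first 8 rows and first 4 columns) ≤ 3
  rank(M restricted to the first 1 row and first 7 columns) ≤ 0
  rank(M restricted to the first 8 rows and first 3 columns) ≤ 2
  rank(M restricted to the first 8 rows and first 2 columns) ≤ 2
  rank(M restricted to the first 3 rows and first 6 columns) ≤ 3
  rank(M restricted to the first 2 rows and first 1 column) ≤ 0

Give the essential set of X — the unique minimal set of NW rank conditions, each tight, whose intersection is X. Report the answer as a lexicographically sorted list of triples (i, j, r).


Propagating the 20 rank bounds to every northwest block:

  R[1]: 0, 0, 0, 0, 0, 0, 0, 1, 1
  R[2]: 0, 0, 0, 0, 0, 1, 1, 2, 2
  R[3]: 1, 1, 1, 1, 1, 2, 2, 3, 3
  R[4]: 1, 2, 2, 2, 2, 3, 3, 4, 4
  R[5]: 1, 2, 2, 2, 2, 3, 4, 5, 5
  R[6]: 1, 2, 2, 2, 3, 4, 5, 6, 6
  R[7]: 1, 2, 2, 3, 4, 5, 6, 7, 7
  R[8]: 1, 2, 2, 3, 4, 5, 6, 7, 8
  R[9]: 1, 2, 3, 4, 5, 6, 7, 8, 9

hence w(1..9) = (8, 6, 1, 2, 7, 5, 4, 9, 3).

5 SE-corners of the 19-cell Rothe diagram give Ess(w):

[(1, 7, 0), (2, 5, 0), (5, 5, 2), (6, 4, 2), (8, 3, 2)]


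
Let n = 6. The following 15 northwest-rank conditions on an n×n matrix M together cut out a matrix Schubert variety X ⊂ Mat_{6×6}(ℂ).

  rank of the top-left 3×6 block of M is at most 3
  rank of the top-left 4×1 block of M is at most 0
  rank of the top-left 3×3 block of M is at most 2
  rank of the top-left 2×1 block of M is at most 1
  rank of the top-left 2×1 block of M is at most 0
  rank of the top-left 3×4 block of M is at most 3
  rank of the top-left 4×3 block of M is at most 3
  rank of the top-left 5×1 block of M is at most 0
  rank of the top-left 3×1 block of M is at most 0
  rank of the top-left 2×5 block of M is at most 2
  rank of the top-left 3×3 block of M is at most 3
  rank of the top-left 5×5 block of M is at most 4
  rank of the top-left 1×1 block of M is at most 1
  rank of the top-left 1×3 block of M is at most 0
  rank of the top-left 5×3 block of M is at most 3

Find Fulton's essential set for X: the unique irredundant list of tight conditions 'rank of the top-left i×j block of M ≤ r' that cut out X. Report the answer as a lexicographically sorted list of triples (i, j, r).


Reconstructing r_w from the 15 given conditions:

  R[1]: 0  0  0  1  1  1
  R[2]: 0  1  1  2  2  2
  R[3]: 0  1  2  3  3  3
  R[4]: 0  1  2  3  4  4
  R[5]: 0  1  2  3  4  5
  R[6]: 1  2  3  4  5  6

so w = (4, 2, 3, 5, 6, 1).

|D(w)|=7, |Ess(w)|=2:

[(1, 3, 0), (5, 1, 0)]


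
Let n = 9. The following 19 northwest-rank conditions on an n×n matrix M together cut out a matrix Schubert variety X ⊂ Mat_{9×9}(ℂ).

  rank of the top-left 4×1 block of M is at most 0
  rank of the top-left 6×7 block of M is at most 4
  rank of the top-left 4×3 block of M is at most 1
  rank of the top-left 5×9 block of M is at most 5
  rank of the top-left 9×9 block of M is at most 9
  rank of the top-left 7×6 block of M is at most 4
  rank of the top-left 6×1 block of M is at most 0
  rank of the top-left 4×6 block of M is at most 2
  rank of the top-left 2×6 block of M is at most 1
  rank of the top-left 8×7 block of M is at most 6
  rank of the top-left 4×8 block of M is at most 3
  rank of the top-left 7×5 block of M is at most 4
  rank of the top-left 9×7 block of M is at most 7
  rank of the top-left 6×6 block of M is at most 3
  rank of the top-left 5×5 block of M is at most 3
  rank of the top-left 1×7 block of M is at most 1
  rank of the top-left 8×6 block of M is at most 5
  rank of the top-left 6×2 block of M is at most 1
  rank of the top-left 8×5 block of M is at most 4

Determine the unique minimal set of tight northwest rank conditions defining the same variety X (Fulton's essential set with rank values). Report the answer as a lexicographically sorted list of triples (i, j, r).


Reconstructing r_w from the 19 given conditions:

  0 | 1 | 1 | 1 | 1 | 1 | 1 | 1 | 1
  0 | 1 | 1 | 1 | 1 | 1 | 2 | 2 | 2
  0 | 1 | 1 | 2 | 2 | 2 | 3 | 3 | 3
  0 | 1 | 1 | 2 | 2 | 2 | 3 | 3 | 4
  0 | 1 | 2 | 3 | 3 | 3 | 4 | 4 | 5
  0 | 1 | 2 | 3 | 3 | 3 | 4 | 5 | 6
  1 | 2 | 3 | 4 | 4 | 4 | 5 | 6 | 7
  1 | 2 | 3 | 4 | 4 | 5 | 6 | 7 | 8
  1 | 2 | 3 | 4 | 5 | 6 | 7 | 8 | 9

second differences of R give the permutation w = (2, 7, 4, 9, 3, 8, 1, 6, 5).

|D(w)|=18, |Ess(w)|=7:

[(2, 6, 1), (4, 3, 1), (4, 6, 2), (4, 8, 3), (6, 1, 0), (6, 6, 3), (8, 5, 4)]


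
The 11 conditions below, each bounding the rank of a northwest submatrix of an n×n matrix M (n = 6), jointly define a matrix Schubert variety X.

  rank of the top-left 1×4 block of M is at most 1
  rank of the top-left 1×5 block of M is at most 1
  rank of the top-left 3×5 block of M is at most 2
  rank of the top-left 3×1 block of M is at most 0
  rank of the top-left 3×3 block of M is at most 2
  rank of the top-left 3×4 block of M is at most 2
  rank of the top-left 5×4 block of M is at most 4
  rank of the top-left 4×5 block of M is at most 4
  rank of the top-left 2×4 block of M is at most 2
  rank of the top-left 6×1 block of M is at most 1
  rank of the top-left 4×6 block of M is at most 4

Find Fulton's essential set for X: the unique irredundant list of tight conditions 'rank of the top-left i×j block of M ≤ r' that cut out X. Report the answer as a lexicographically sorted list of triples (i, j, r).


The tightest implied rank at each (i,j), from the 11 conditions:

  row 1: 0 | 1 | 1 | 1 | 1 | 1
  row 2: 0 | 1 | 2 | 2 | 2 | 2
  row 3: 0 | 1 | 2 | 2 | 2 | 3
  row 4: 1 | 2 | 3 | 3 | 3 | 4
  row 5: 1 | 2 | 3 | 4 | 4 | 5
  row 6: 1 | 2 | 3 | 4 | 5 | 6

giving w = (2, 3, 6, 1, 4, 5) via Δ²R.

2 SE-corners of the 5-cell Rothe diagram give Ess(w):

[(3, 1, 0), (3, 5, 2)]


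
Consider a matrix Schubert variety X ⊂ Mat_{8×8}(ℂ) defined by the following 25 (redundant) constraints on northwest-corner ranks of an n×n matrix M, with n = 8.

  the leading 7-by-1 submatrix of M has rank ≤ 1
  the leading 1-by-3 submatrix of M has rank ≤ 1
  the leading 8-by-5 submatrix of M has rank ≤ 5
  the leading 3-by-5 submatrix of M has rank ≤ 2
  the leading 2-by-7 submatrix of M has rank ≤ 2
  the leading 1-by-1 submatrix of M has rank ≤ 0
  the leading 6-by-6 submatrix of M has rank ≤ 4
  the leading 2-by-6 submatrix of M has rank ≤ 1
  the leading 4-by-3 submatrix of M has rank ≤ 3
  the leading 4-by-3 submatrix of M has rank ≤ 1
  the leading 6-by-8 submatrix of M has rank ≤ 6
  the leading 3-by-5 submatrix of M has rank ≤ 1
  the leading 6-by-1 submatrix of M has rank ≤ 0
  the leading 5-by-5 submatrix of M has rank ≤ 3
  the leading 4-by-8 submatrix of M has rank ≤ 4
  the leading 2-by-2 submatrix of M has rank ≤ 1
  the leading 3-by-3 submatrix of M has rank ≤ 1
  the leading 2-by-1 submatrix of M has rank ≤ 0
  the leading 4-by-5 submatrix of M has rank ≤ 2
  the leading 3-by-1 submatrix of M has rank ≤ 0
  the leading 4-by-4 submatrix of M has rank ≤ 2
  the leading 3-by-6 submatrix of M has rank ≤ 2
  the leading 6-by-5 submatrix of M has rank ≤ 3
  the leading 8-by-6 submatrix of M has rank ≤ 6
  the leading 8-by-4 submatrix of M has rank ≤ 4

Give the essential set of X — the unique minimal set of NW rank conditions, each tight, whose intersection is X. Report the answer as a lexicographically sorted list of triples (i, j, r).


Recovering R(i,j) via the rank-extension bound from the 25 conditions:

  i=1: 0, 1, 1, 1, 1, 1, 1, 1
  i=2: 0, 1, 1, 1, 1, 1, 2, 2
  i=3: 0, 1, 1, 1, 1, 2, 3, 3
  i=4: 0, 1, 1, 2, 2, 3, 4, 4
  i=5: 0, 1, 2, 3, 3, 4, 5, 5
  i=6: 0, 1, 2, 3, 3, 4, 5, 6
  i=7: 1, 2, 3, 4, 4, 5, 6, 7
  i=8: 1, 2, 3, 4, 5, 6, 7, 8

hence w(1..8) = (2, 7, 6, 4, 3, 8, 1, 5).

5 SE-corners of the 15-cell Rothe diagram give Ess(w):

[(2, 6, 1), (3, 5, 1), (4, 3, 1), (6, 1, 0), (6, 5, 3)]


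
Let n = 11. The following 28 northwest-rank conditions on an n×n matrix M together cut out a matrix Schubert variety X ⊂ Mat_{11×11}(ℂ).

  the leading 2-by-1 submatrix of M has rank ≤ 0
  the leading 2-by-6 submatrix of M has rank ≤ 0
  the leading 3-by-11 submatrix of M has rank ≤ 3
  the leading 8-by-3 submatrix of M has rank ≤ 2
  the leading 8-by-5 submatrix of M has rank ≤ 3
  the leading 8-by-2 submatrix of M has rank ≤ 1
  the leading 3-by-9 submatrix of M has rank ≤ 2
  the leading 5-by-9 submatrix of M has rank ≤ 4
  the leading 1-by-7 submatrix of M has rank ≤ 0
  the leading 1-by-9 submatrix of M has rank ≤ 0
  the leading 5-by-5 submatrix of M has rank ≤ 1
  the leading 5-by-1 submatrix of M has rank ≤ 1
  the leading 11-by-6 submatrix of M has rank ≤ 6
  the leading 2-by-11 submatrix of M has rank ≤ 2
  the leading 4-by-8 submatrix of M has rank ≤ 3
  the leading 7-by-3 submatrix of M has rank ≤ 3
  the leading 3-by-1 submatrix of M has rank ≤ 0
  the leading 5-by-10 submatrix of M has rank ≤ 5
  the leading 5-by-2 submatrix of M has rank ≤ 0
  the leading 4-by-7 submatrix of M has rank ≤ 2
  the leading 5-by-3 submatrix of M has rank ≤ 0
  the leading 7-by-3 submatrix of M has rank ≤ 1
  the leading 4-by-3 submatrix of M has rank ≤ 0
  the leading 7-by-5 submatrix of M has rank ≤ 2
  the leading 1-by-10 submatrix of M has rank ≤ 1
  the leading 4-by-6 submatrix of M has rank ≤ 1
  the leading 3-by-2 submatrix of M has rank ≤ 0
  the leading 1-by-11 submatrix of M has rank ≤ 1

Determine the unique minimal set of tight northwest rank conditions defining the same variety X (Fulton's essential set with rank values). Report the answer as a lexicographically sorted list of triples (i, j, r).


Propagating the 28 rank bounds to every northwest block:

  R[1]: 0  0  0  0  0  0  0  0  0  1  1
  R[2]: 0  0  0  0  0  0  1  1  1  2  2
  R[3]: 0  0  0  1  1  1  2  2  2  3  3
  R[4]: 0  0  0  1  1  1  2  3  3  4  4
  R[5]: 0  0  0  1  1  2  3  4  4  5  5
  R[6]: 1  1  1  2  2  3  4  5  5  6  6
  R[7]: 1  1  1  2  2  3  4  5  6  7  7
  R[8]: 1  1  2  3  3  4  5  6  7  8  8
  R[9]: 1  2  3  4  4  5  6  7  8  9  9
  R[10]: 1  2  3  4  5  6  7  8  9  10  10
  R[11]: 1  2  3  4  5  6  7  8  9  10  11

so w = (10, 7, 4, 8, 6, 1, 9, 3, 2, 5, 11).

Fulton essential set (8 of the 31 Rothe cells):

[(1, 9, 0), (2, 6, 0), (4, 6, 1), (5, 3, 0), (5, 5, 1), (7, 3, 1), (7, 5, 2), (8, 2, 1)]


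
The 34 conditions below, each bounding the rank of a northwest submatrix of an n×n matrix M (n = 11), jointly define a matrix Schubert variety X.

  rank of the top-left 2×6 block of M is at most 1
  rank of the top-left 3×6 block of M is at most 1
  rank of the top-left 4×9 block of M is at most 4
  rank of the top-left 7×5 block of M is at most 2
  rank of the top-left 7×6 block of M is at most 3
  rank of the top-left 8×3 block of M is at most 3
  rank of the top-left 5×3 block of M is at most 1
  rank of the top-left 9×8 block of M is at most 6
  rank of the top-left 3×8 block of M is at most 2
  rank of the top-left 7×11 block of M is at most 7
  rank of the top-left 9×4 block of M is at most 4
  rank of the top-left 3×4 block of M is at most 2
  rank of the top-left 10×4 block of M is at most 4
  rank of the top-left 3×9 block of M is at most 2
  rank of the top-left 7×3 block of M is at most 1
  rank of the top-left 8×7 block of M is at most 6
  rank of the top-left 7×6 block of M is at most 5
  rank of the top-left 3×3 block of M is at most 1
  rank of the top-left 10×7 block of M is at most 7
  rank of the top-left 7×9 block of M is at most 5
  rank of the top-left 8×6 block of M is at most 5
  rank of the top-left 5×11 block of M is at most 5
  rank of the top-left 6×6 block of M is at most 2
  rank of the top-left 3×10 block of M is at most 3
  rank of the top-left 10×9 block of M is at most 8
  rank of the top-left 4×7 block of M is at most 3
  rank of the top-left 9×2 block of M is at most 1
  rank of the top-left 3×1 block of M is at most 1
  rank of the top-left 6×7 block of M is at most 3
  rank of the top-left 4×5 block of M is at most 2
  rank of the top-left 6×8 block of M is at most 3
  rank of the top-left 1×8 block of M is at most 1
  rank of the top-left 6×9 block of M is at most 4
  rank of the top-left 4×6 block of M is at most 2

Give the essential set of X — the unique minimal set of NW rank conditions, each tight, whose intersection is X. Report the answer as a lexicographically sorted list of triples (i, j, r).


Recovering R(i,j) via the rank-extension bound from the 34 conditions:

  R[1]: 1, 1, 1, 1, 1, 1, 1, 1, 1, 1, 1
  R[2]: 1, 1, 1, 1, 1, 1, 2, 2, 2, 2, 2
  R[3]: 1, 1, 1, 1, 1, 1, 2, 2, 2, 3, 3
  R[4]: 1, 1, 1, 2, 2, 2, 3, 3, 3, 4, 4
  R[5]: 1, 1, 1, 2, 2, 2, 3, 3, 4, 5, 5
  R[6]: 1, 1, 1, 2, 2, 2, 3, 3, 4, 5, 6
  R[7]: 1, 1, 1, 2, 2, 3, 4, 4, 5, 6, 7
  R[8]: 1, 1, 2, 3, 3, 4, 5, 5, 6, 7, 8
  R[9]: 1, 1, 2, 3, 4, 5, 6, 6, 7, 8, 9
  R[10]: 1, 2, 3, 4, 5, 6, 7, 7, 8, 9, 10
  R[11]: 1, 2, 3, 4, 5, 6, 7, 8, 9, 10, 11

giving w = (1, 7, 10, 4, 9, 11, 6, 3, 5, 2, 8) via Δ²R.

|D(w)|=29, |Ess(w)|=7:

[(3, 6, 1), (3, 9, 2), (6, 6, 2), (6, 8, 3), (7, 3, 1), (7, 5, 2), (9, 2, 1)]


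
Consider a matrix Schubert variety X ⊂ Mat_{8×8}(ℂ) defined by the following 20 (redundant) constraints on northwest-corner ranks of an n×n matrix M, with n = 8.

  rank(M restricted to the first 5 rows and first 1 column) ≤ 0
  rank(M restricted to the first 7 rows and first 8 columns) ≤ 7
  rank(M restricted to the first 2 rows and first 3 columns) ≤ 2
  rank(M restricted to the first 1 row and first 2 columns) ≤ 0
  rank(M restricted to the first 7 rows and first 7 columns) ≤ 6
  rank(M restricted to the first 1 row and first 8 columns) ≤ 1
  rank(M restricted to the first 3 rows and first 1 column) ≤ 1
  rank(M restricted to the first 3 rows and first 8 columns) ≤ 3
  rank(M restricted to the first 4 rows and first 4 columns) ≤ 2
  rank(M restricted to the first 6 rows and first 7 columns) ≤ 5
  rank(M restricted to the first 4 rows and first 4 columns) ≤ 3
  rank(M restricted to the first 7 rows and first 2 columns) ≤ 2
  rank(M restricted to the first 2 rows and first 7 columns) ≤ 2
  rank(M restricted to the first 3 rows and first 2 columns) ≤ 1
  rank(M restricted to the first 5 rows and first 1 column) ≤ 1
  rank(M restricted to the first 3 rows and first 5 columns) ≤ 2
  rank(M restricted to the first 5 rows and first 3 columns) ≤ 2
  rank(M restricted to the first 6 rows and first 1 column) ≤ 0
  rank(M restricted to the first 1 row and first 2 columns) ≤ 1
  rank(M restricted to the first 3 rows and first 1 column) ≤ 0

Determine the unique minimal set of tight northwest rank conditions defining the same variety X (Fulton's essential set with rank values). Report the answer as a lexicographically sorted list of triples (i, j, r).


Computing R[i][j] = min implied NW-rank bound (n=8, 20 conditions):

  R[1]: 0, 0, 1, 1, 1, 1, 1, 1
  R[2]: 0, 1, 2, 2, 2, 2, 2, 2
  R[3]: 0, 1, 2, 2, 2, 3, 3, 3
  R[4]: 0, 1, 2, 2, 3, 4, 4, 4
  R[5]: 0, 1, 2, 3, 4, 5, 5, 5
  R[6]: 0, 1, 2, 3, 4, 5, 5, 6
  R[7]: 1, 2, 3, 4, 5, 6, 6, 7
  R[8]: 1, 2, 3, 4, 5, 6, 7, 8

reading off 1-entries of Δ²R: w = (3, 2, 6, 5, 4, 8, 1, 7).

D(w) has 11 cells with 5 SE-corners; essential set:

[(1, 2, 0), (3, 5, 2), (4, 4, 2), (6, 1, 0), (6, 7, 5)]


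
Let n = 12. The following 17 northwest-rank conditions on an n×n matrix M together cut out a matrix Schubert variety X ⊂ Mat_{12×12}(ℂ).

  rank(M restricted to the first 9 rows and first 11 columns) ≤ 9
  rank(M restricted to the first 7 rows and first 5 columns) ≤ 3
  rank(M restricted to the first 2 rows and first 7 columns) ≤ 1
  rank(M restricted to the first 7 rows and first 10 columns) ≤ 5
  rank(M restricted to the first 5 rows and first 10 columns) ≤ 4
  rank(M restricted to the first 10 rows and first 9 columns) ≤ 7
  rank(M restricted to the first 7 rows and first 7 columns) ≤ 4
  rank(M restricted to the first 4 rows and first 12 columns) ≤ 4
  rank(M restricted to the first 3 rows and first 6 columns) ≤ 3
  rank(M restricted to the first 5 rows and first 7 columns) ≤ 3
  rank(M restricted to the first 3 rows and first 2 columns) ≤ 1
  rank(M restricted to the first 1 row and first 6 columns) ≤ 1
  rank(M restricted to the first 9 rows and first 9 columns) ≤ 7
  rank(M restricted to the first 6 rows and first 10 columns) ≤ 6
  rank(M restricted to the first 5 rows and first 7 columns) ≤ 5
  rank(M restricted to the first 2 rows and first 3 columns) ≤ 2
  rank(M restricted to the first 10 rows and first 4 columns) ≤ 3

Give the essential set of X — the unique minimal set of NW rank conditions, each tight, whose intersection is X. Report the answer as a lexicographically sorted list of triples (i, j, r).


Recovering R(i,j) via the rank-extension bound from the 17 conditions:

  R[1]: 1, 1, 1, 1, 1, 1, 1, 1, 1, 1, 1, 1
  R[2]: 1, 1, 1, 1, 1, 1, 1, 2, 2, 2, 2, 2
  R[3]: 1, 1, 2, 2, 2, 2, 2, 3, 3, 3, 3, 3
  R[4]: 1, 2, 3, 3, 3, 3, 3, 4, 4, 4, 4, 4
  R[5]: 1, 2, 3, 3, 3, 3, 3, 4, 4, 4, 5, 5
  R[6]: 1, 2, 3, 3, 3, 4, 4, 5, 5, 5, 6, 6
  R[7]: 1, 2, 3, 3, 3, 4, 4, 5, 5, 5, 6, 7
  R[8]: 1, 2, 3, 3, 4, 5, 5, 6, 6, 6, 7, 8
  R[9]: 1, 2, 3, 3, 4, 5, 6, 7, 7, 7, 8, 9
  R[10]: 1, 2, 3, 3, 4, 5, 6, 7, 7, 8, 9, 10
  R[11]: 1, 2, 3, 4, 5, 6, 7, 8, 8, 9, 10, 11
  R[12]: 1, 2, 3, 4, 5, 6, 7, 8, 9, 10, 11, 12

reading off 1-entries of Δ²R: w = (1, 8, 3, 2, 11, 6, 12, 5, 7, 10, 4, 9).

9 SE-corners of the 24-cell Rothe diagram give Ess(w):

[(2, 7, 1), (3, 2, 1), (5, 7, 3), (5, 10, 4), (7, 5, 3), (7, 7, 4), (7, 10, 5), (10, 4, 3), (10, 9, 7)]


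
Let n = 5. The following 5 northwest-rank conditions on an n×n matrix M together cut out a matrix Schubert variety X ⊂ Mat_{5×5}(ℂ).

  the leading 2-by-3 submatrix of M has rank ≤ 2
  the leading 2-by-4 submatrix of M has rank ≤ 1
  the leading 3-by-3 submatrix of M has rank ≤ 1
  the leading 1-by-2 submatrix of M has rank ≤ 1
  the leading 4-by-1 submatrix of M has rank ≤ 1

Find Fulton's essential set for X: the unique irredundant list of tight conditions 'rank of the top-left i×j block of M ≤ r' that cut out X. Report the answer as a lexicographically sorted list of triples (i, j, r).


Rank table r_w(5×5) implied by the 5 constraints:

  i=1: 1  1  1  1  1
  i=2: 1  1  1  1  2
  i=3: 1  1  1  2  3
  i=4: 1  2  2  3  4
  i=5: 1  2  3  4  5

reading off 1-entries of Δ²R: w = (1, 5, 4, 2, 3).

2 SE-corners of the 5-cell Rothe diagram give Ess(w):

[(2, 4, 1), (3, 3, 1)]
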